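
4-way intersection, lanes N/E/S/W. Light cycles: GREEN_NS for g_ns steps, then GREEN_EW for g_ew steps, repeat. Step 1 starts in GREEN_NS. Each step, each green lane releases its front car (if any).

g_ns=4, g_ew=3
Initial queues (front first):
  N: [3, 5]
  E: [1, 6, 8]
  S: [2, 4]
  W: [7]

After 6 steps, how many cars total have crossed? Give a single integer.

Step 1 [NS]: N:car3-GO,E:wait,S:car2-GO,W:wait | queues: N=1 E=3 S=1 W=1
Step 2 [NS]: N:car5-GO,E:wait,S:car4-GO,W:wait | queues: N=0 E=3 S=0 W=1
Step 3 [NS]: N:empty,E:wait,S:empty,W:wait | queues: N=0 E=3 S=0 W=1
Step 4 [NS]: N:empty,E:wait,S:empty,W:wait | queues: N=0 E=3 S=0 W=1
Step 5 [EW]: N:wait,E:car1-GO,S:wait,W:car7-GO | queues: N=0 E=2 S=0 W=0
Step 6 [EW]: N:wait,E:car6-GO,S:wait,W:empty | queues: N=0 E=1 S=0 W=0
Cars crossed by step 6: 7

Answer: 7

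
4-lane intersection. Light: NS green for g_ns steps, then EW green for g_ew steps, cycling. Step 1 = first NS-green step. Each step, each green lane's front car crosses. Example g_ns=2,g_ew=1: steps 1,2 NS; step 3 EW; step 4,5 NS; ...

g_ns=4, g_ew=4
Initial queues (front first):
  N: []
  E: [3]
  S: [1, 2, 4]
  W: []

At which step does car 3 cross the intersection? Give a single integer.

Step 1 [NS]: N:empty,E:wait,S:car1-GO,W:wait | queues: N=0 E=1 S=2 W=0
Step 2 [NS]: N:empty,E:wait,S:car2-GO,W:wait | queues: N=0 E=1 S=1 W=0
Step 3 [NS]: N:empty,E:wait,S:car4-GO,W:wait | queues: N=0 E=1 S=0 W=0
Step 4 [NS]: N:empty,E:wait,S:empty,W:wait | queues: N=0 E=1 S=0 W=0
Step 5 [EW]: N:wait,E:car3-GO,S:wait,W:empty | queues: N=0 E=0 S=0 W=0
Car 3 crosses at step 5

5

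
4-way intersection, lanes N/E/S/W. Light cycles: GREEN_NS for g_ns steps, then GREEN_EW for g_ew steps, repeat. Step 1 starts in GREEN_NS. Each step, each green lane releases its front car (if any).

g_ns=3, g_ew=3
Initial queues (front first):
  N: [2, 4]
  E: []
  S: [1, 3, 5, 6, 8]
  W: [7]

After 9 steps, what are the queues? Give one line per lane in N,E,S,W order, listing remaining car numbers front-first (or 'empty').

Step 1 [NS]: N:car2-GO,E:wait,S:car1-GO,W:wait | queues: N=1 E=0 S=4 W=1
Step 2 [NS]: N:car4-GO,E:wait,S:car3-GO,W:wait | queues: N=0 E=0 S=3 W=1
Step 3 [NS]: N:empty,E:wait,S:car5-GO,W:wait | queues: N=0 E=0 S=2 W=1
Step 4 [EW]: N:wait,E:empty,S:wait,W:car7-GO | queues: N=0 E=0 S=2 W=0
Step 5 [EW]: N:wait,E:empty,S:wait,W:empty | queues: N=0 E=0 S=2 W=0
Step 6 [EW]: N:wait,E:empty,S:wait,W:empty | queues: N=0 E=0 S=2 W=0
Step 7 [NS]: N:empty,E:wait,S:car6-GO,W:wait | queues: N=0 E=0 S=1 W=0
Step 8 [NS]: N:empty,E:wait,S:car8-GO,W:wait | queues: N=0 E=0 S=0 W=0

N: empty
E: empty
S: empty
W: empty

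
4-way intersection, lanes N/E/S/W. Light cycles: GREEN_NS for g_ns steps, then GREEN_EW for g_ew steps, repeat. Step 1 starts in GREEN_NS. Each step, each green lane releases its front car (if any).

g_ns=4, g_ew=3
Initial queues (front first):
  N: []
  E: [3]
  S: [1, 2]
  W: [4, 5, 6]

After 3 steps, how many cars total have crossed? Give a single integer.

Answer: 2

Derivation:
Step 1 [NS]: N:empty,E:wait,S:car1-GO,W:wait | queues: N=0 E=1 S=1 W=3
Step 2 [NS]: N:empty,E:wait,S:car2-GO,W:wait | queues: N=0 E=1 S=0 W=3
Step 3 [NS]: N:empty,E:wait,S:empty,W:wait | queues: N=0 E=1 S=0 W=3
Cars crossed by step 3: 2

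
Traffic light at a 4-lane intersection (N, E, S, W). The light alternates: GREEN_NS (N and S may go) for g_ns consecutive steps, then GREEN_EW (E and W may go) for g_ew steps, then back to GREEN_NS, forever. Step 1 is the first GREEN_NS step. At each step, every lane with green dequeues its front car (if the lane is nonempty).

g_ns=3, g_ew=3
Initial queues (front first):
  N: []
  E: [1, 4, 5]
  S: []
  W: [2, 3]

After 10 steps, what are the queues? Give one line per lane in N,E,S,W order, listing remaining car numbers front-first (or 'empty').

Step 1 [NS]: N:empty,E:wait,S:empty,W:wait | queues: N=0 E=3 S=0 W=2
Step 2 [NS]: N:empty,E:wait,S:empty,W:wait | queues: N=0 E=3 S=0 W=2
Step 3 [NS]: N:empty,E:wait,S:empty,W:wait | queues: N=0 E=3 S=0 W=2
Step 4 [EW]: N:wait,E:car1-GO,S:wait,W:car2-GO | queues: N=0 E=2 S=0 W=1
Step 5 [EW]: N:wait,E:car4-GO,S:wait,W:car3-GO | queues: N=0 E=1 S=0 W=0
Step 6 [EW]: N:wait,E:car5-GO,S:wait,W:empty | queues: N=0 E=0 S=0 W=0

N: empty
E: empty
S: empty
W: empty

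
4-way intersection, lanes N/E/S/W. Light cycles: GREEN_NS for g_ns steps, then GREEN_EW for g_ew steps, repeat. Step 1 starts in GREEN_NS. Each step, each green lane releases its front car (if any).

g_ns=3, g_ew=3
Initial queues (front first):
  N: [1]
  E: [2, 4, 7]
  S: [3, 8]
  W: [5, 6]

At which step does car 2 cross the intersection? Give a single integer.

Step 1 [NS]: N:car1-GO,E:wait,S:car3-GO,W:wait | queues: N=0 E=3 S=1 W=2
Step 2 [NS]: N:empty,E:wait,S:car8-GO,W:wait | queues: N=0 E=3 S=0 W=2
Step 3 [NS]: N:empty,E:wait,S:empty,W:wait | queues: N=0 E=3 S=0 W=2
Step 4 [EW]: N:wait,E:car2-GO,S:wait,W:car5-GO | queues: N=0 E=2 S=0 W=1
Step 5 [EW]: N:wait,E:car4-GO,S:wait,W:car6-GO | queues: N=0 E=1 S=0 W=0
Step 6 [EW]: N:wait,E:car7-GO,S:wait,W:empty | queues: N=0 E=0 S=0 W=0
Car 2 crosses at step 4

4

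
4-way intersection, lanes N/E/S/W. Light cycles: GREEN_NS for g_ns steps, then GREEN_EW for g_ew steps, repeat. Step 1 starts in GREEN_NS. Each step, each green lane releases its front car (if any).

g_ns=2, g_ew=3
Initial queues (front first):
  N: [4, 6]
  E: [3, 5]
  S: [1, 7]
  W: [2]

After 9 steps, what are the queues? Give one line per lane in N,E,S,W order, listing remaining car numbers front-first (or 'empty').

Step 1 [NS]: N:car4-GO,E:wait,S:car1-GO,W:wait | queues: N=1 E=2 S=1 W=1
Step 2 [NS]: N:car6-GO,E:wait,S:car7-GO,W:wait | queues: N=0 E=2 S=0 W=1
Step 3 [EW]: N:wait,E:car3-GO,S:wait,W:car2-GO | queues: N=0 E=1 S=0 W=0
Step 4 [EW]: N:wait,E:car5-GO,S:wait,W:empty | queues: N=0 E=0 S=0 W=0

N: empty
E: empty
S: empty
W: empty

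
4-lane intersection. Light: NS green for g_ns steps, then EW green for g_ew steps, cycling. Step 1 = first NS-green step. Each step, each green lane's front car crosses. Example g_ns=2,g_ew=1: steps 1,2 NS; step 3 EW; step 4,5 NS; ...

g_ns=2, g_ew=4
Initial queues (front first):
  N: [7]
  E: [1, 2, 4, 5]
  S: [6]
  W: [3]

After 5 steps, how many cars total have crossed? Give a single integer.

Step 1 [NS]: N:car7-GO,E:wait,S:car6-GO,W:wait | queues: N=0 E=4 S=0 W=1
Step 2 [NS]: N:empty,E:wait,S:empty,W:wait | queues: N=0 E=4 S=0 W=1
Step 3 [EW]: N:wait,E:car1-GO,S:wait,W:car3-GO | queues: N=0 E=3 S=0 W=0
Step 4 [EW]: N:wait,E:car2-GO,S:wait,W:empty | queues: N=0 E=2 S=0 W=0
Step 5 [EW]: N:wait,E:car4-GO,S:wait,W:empty | queues: N=0 E=1 S=0 W=0
Cars crossed by step 5: 6

Answer: 6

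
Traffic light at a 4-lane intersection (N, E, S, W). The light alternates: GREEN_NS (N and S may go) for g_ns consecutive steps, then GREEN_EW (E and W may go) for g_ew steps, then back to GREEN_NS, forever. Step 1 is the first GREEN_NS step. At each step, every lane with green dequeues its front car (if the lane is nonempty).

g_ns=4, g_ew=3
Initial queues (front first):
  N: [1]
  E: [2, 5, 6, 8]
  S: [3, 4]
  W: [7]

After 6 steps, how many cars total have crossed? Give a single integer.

Answer: 6

Derivation:
Step 1 [NS]: N:car1-GO,E:wait,S:car3-GO,W:wait | queues: N=0 E=4 S=1 W=1
Step 2 [NS]: N:empty,E:wait,S:car4-GO,W:wait | queues: N=0 E=4 S=0 W=1
Step 3 [NS]: N:empty,E:wait,S:empty,W:wait | queues: N=0 E=4 S=0 W=1
Step 4 [NS]: N:empty,E:wait,S:empty,W:wait | queues: N=0 E=4 S=0 W=1
Step 5 [EW]: N:wait,E:car2-GO,S:wait,W:car7-GO | queues: N=0 E=3 S=0 W=0
Step 6 [EW]: N:wait,E:car5-GO,S:wait,W:empty | queues: N=0 E=2 S=0 W=0
Cars crossed by step 6: 6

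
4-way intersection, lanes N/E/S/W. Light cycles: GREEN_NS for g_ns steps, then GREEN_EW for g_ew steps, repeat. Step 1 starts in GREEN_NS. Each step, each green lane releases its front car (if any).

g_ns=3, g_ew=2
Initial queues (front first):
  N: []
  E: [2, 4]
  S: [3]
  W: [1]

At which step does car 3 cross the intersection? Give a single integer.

Step 1 [NS]: N:empty,E:wait,S:car3-GO,W:wait | queues: N=0 E=2 S=0 W=1
Step 2 [NS]: N:empty,E:wait,S:empty,W:wait | queues: N=0 E=2 S=0 W=1
Step 3 [NS]: N:empty,E:wait,S:empty,W:wait | queues: N=0 E=2 S=0 W=1
Step 4 [EW]: N:wait,E:car2-GO,S:wait,W:car1-GO | queues: N=0 E=1 S=0 W=0
Step 5 [EW]: N:wait,E:car4-GO,S:wait,W:empty | queues: N=0 E=0 S=0 W=0
Car 3 crosses at step 1

1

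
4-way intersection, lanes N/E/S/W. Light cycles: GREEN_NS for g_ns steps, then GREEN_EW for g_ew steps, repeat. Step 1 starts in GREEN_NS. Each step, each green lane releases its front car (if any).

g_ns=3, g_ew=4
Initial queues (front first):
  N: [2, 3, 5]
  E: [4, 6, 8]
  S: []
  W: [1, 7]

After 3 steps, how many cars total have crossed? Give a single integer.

Answer: 3

Derivation:
Step 1 [NS]: N:car2-GO,E:wait,S:empty,W:wait | queues: N=2 E=3 S=0 W=2
Step 2 [NS]: N:car3-GO,E:wait,S:empty,W:wait | queues: N=1 E=3 S=0 W=2
Step 3 [NS]: N:car5-GO,E:wait,S:empty,W:wait | queues: N=0 E=3 S=0 W=2
Cars crossed by step 3: 3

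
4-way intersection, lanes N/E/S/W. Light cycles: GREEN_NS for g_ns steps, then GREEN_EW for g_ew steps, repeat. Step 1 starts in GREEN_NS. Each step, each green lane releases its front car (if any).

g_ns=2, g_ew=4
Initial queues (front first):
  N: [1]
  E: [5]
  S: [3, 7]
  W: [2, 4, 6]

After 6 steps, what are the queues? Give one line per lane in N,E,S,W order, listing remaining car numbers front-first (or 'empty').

Step 1 [NS]: N:car1-GO,E:wait,S:car3-GO,W:wait | queues: N=0 E=1 S=1 W=3
Step 2 [NS]: N:empty,E:wait,S:car7-GO,W:wait | queues: N=0 E=1 S=0 W=3
Step 3 [EW]: N:wait,E:car5-GO,S:wait,W:car2-GO | queues: N=0 E=0 S=0 W=2
Step 4 [EW]: N:wait,E:empty,S:wait,W:car4-GO | queues: N=0 E=0 S=0 W=1
Step 5 [EW]: N:wait,E:empty,S:wait,W:car6-GO | queues: N=0 E=0 S=0 W=0

N: empty
E: empty
S: empty
W: empty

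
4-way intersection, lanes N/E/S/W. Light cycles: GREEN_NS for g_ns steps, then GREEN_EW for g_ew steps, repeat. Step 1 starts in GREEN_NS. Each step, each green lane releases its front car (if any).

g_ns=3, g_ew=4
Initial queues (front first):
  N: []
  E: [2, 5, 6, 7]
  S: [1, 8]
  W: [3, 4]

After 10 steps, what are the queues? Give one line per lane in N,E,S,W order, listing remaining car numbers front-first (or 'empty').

Step 1 [NS]: N:empty,E:wait,S:car1-GO,W:wait | queues: N=0 E=4 S=1 W=2
Step 2 [NS]: N:empty,E:wait,S:car8-GO,W:wait | queues: N=0 E=4 S=0 W=2
Step 3 [NS]: N:empty,E:wait,S:empty,W:wait | queues: N=0 E=4 S=0 W=2
Step 4 [EW]: N:wait,E:car2-GO,S:wait,W:car3-GO | queues: N=0 E=3 S=0 W=1
Step 5 [EW]: N:wait,E:car5-GO,S:wait,W:car4-GO | queues: N=0 E=2 S=0 W=0
Step 6 [EW]: N:wait,E:car6-GO,S:wait,W:empty | queues: N=0 E=1 S=0 W=0
Step 7 [EW]: N:wait,E:car7-GO,S:wait,W:empty | queues: N=0 E=0 S=0 W=0

N: empty
E: empty
S: empty
W: empty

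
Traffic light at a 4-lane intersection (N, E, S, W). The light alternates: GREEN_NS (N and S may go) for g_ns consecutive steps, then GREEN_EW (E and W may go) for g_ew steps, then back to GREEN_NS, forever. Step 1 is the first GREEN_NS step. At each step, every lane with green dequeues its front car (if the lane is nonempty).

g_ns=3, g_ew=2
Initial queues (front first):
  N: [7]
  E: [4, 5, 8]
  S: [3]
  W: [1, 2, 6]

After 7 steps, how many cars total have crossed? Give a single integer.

Answer: 6

Derivation:
Step 1 [NS]: N:car7-GO,E:wait,S:car3-GO,W:wait | queues: N=0 E=3 S=0 W=3
Step 2 [NS]: N:empty,E:wait,S:empty,W:wait | queues: N=0 E=3 S=0 W=3
Step 3 [NS]: N:empty,E:wait,S:empty,W:wait | queues: N=0 E=3 S=0 W=3
Step 4 [EW]: N:wait,E:car4-GO,S:wait,W:car1-GO | queues: N=0 E=2 S=0 W=2
Step 5 [EW]: N:wait,E:car5-GO,S:wait,W:car2-GO | queues: N=0 E=1 S=0 W=1
Step 6 [NS]: N:empty,E:wait,S:empty,W:wait | queues: N=0 E=1 S=0 W=1
Step 7 [NS]: N:empty,E:wait,S:empty,W:wait | queues: N=0 E=1 S=0 W=1
Cars crossed by step 7: 6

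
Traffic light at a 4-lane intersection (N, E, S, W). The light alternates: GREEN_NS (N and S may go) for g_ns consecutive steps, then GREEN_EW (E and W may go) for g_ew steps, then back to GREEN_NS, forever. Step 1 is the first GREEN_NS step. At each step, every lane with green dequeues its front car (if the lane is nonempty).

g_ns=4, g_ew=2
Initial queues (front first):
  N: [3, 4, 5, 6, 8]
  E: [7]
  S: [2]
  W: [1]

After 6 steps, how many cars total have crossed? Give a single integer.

Answer: 7

Derivation:
Step 1 [NS]: N:car3-GO,E:wait,S:car2-GO,W:wait | queues: N=4 E=1 S=0 W=1
Step 2 [NS]: N:car4-GO,E:wait,S:empty,W:wait | queues: N=3 E=1 S=0 W=1
Step 3 [NS]: N:car5-GO,E:wait,S:empty,W:wait | queues: N=2 E=1 S=0 W=1
Step 4 [NS]: N:car6-GO,E:wait,S:empty,W:wait | queues: N=1 E=1 S=0 W=1
Step 5 [EW]: N:wait,E:car7-GO,S:wait,W:car1-GO | queues: N=1 E=0 S=0 W=0
Step 6 [EW]: N:wait,E:empty,S:wait,W:empty | queues: N=1 E=0 S=0 W=0
Cars crossed by step 6: 7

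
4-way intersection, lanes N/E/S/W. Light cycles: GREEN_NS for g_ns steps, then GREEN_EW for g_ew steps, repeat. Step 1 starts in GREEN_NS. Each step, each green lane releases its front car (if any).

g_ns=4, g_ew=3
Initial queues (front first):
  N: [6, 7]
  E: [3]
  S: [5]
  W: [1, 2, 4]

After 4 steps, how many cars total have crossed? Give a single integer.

Step 1 [NS]: N:car6-GO,E:wait,S:car5-GO,W:wait | queues: N=1 E=1 S=0 W=3
Step 2 [NS]: N:car7-GO,E:wait,S:empty,W:wait | queues: N=0 E=1 S=0 W=3
Step 3 [NS]: N:empty,E:wait,S:empty,W:wait | queues: N=0 E=1 S=0 W=3
Step 4 [NS]: N:empty,E:wait,S:empty,W:wait | queues: N=0 E=1 S=0 W=3
Cars crossed by step 4: 3

Answer: 3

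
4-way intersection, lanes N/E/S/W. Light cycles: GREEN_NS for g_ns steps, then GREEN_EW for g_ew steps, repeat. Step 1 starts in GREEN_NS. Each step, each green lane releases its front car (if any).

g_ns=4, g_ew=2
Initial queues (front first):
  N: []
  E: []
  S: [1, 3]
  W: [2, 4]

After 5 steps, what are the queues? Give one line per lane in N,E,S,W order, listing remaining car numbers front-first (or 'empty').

Step 1 [NS]: N:empty,E:wait,S:car1-GO,W:wait | queues: N=0 E=0 S=1 W=2
Step 2 [NS]: N:empty,E:wait,S:car3-GO,W:wait | queues: N=0 E=0 S=0 W=2
Step 3 [NS]: N:empty,E:wait,S:empty,W:wait | queues: N=0 E=0 S=0 W=2
Step 4 [NS]: N:empty,E:wait,S:empty,W:wait | queues: N=0 E=0 S=0 W=2
Step 5 [EW]: N:wait,E:empty,S:wait,W:car2-GO | queues: N=0 E=0 S=0 W=1

N: empty
E: empty
S: empty
W: 4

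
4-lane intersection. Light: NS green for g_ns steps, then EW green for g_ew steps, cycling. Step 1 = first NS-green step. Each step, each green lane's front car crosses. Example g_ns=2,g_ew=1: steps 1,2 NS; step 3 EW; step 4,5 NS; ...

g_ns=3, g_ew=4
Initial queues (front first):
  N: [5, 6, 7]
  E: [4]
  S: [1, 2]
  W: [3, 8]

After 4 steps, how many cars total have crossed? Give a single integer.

Answer: 7

Derivation:
Step 1 [NS]: N:car5-GO,E:wait,S:car1-GO,W:wait | queues: N=2 E=1 S=1 W=2
Step 2 [NS]: N:car6-GO,E:wait,S:car2-GO,W:wait | queues: N=1 E=1 S=0 W=2
Step 3 [NS]: N:car7-GO,E:wait,S:empty,W:wait | queues: N=0 E=1 S=0 W=2
Step 4 [EW]: N:wait,E:car4-GO,S:wait,W:car3-GO | queues: N=0 E=0 S=0 W=1
Cars crossed by step 4: 7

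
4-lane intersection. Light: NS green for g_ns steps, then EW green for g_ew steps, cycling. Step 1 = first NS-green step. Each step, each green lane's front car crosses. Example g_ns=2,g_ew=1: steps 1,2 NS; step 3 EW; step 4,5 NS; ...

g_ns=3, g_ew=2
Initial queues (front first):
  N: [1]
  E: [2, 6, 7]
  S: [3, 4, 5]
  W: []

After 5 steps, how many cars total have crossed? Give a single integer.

Step 1 [NS]: N:car1-GO,E:wait,S:car3-GO,W:wait | queues: N=0 E=3 S=2 W=0
Step 2 [NS]: N:empty,E:wait,S:car4-GO,W:wait | queues: N=0 E=3 S=1 W=0
Step 3 [NS]: N:empty,E:wait,S:car5-GO,W:wait | queues: N=0 E=3 S=0 W=0
Step 4 [EW]: N:wait,E:car2-GO,S:wait,W:empty | queues: N=0 E=2 S=0 W=0
Step 5 [EW]: N:wait,E:car6-GO,S:wait,W:empty | queues: N=0 E=1 S=0 W=0
Cars crossed by step 5: 6

Answer: 6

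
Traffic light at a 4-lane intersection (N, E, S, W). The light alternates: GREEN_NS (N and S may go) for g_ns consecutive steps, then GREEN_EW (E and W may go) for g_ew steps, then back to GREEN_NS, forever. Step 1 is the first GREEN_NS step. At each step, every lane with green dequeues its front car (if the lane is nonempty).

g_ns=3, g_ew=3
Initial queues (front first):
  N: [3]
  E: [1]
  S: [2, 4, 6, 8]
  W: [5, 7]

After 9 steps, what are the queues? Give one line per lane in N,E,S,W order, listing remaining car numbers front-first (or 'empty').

Step 1 [NS]: N:car3-GO,E:wait,S:car2-GO,W:wait | queues: N=0 E=1 S=3 W=2
Step 2 [NS]: N:empty,E:wait,S:car4-GO,W:wait | queues: N=0 E=1 S=2 W=2
Step 3 [NS]: N:empty,E:wait,S:car6-GO,W:wait | queues: N=0 E=1 S=1 W=2
Step 4 [EW]: N:wait,E:car1-GO,S:wait,W:car5-GO | queues: N=0 E=0 S=1 W=1
Step 5 [EW]: N:wait,E:empty,S:wait,W:car7-GO | queues: N=0 E=0 S=1 W=0
Step 6 [EW]: N:wait,E:empty,S:wait,W:empty | queues: N=0 E=0 S=1 W=0
Step 7 [NS]: N:empty,E:wait,S:car8-GO,W:wait | queues: N=0 E=0 S=0 W=0

N: empty
E: empty
S: empty
W: empty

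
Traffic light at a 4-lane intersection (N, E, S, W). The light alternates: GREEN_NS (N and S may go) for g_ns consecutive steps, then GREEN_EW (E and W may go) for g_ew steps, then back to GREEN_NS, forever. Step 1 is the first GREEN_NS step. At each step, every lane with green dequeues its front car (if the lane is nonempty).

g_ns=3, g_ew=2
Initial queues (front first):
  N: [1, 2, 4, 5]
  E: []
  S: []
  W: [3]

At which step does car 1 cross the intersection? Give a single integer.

Step 1 [NS]: N:car1-GO,E:wait,S:empty,W:wait | queues: N=3 E=0 S=0 W=1
Step 2 [NS]: N:car2-GO,E:wait,S:empty,W:wait | queues: N=2 E=0 S=0 W=1
Step 3 [NS]: N:car4-GO,E:wait,S:empty,W:wait | queues: N=1 E=0 S=0 W=1
Step 4 [EW]: N:wait,E:empty,S:wait,W:car3-GO | queues: N=1 E=0 S=0 W=0
Step 5 [EW]: N:wait,E:empty,S:wait,W:empty | queues: N=1 E=0 S=0 W=0
Step 6 [NS]: N:car5-GO,E:wait,S:empty,W:wait | queues: N=0 E=0 S=0 W=0
Car 1 crosses at step 1

1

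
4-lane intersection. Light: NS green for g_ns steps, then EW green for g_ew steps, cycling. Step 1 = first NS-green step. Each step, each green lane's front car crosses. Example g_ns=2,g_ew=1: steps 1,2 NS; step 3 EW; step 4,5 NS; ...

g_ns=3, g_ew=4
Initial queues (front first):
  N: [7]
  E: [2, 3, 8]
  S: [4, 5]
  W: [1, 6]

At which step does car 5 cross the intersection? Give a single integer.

Step 1 [NS]: N:car7-GO,E:wait,S:car4-GO,W:wait | queues: N=0 E=3 S=1 W=2
Step 2 [NS]: N:empty,E:wait,S:car5-GO,W:wait | queues: N=0 E=3 S=0 W=2
Step 3 [NS]: N:empty,E:wait,S:empty,W:wait | queues: N=0 E=3 S=0 W=2
Step 4 [EW]: N:wait,E:car2-GO,S:wait,W:car1-GO | queues: N=0 E=2 S=0 W=1
Step 5 [EW]: N:wait,E:car3-GO,S:wait,W:car6-GO | queues: N=0 E=1 S=0 W=0
Step 6 [EW]: N:wait,E:car8-GO,S:wait,W:empty | queues: N=0 E=0 S=0 W=0
Car 5 crosses at step 2

2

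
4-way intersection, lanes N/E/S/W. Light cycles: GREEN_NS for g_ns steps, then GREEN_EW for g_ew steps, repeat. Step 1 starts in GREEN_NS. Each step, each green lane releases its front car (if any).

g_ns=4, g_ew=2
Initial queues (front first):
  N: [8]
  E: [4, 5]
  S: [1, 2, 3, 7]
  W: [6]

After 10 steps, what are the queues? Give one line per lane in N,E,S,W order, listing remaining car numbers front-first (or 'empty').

Step 1 [NS]: N:car8-GO,E:wait,S:car1-GO,W:wait | queues: N=0 E=2 S=3 W=1
Step 2 [NS]: N:empty,E:wait,S:car2-GO,W:wait | queues: N=0 E=2 S=2 W=1
Step 3 [NS]: N:empty,E:wait,S:car3-GO,W:wait | queues: N=0 E=2 S=1 W=1
Step 4 [NS]: N:empty,E:wait,S:car7-GO,W:wait | queues: N=0 E=2 S=0 W=1
Step 5 [EW]: N:wait,E:car4-GO,S:wait,W:car6-GO | queues: N=0 E=1 S=0 W=0
Step 6 [EW]: N:wait,E:car5-GO,S:wait,W:empty | queues: N=0 E=0 S=0 W=0

N: empty
E: empty
S: empty
W: empty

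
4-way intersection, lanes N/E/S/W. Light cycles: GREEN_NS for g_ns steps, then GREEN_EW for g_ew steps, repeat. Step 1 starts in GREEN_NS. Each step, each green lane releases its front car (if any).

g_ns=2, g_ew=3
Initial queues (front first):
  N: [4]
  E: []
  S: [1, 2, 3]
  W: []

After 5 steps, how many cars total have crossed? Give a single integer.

Step 1 [NS]: N:car4-GO,E:wait,S:car1-GO,W:wait | queues: N=0 E=0 S=2 W=0
Step 2 [NS]: N:empty,E:wait,S:car2-GO,W:wait | queues: N=0 E=0 S=1 W=0
Step 3 [EW]: N:wait,E:empty,S:wait,W:empty | queues: N=0 E=0 S=1 W=0
Step 4 [EW]: N:wait,E:empty,S:wait,W:empty | queues: N=0 E=0 S=1 W=0
Step 5 [EW]: N:wait,E:empty,S:wait,W:empty | queues: N=0 E=0 S=1 W=0
Cars crossed by step 5: 3

Answer: 3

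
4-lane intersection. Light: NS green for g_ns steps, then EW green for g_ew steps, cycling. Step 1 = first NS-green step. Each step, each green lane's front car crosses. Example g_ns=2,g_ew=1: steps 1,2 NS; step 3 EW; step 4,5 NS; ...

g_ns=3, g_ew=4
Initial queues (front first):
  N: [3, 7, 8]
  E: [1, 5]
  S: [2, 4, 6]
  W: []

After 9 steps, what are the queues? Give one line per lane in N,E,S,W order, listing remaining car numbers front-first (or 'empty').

Step 1 [NS]: N:car3-GO,E:wait,S:car2-GO,W:wait | queues: N=2 E=2 S=2 W=0
Step 2 [NS]: N:car7-GO,E:wait,S:car4-GO,W:wait | queues: N=1 E=2 S=1 W=0
Step 3 [NS]: N:car8-GO,E:wait,S:car6-GO,W:wait | queues: N=0 E=2 S=0 W=0
Step 4 [EW]: N:wait,E:car1-GO,S:wait,W:empty | queues: N=0 E=1 S=0 W=0
Step 5 [EW]: N:wait,E:car5-GO,S:wait,W:empty | queues: N=0 E=0 S=0 W=0

N: empty
E: empty
S: empty
W: empty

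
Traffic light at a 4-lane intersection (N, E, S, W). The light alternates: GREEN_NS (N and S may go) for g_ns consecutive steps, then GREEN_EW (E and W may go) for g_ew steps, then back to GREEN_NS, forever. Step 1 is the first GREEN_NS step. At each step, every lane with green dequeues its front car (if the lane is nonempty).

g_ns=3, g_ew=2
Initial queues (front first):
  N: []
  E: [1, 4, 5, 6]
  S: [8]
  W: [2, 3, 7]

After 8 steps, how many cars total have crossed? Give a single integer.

Step 1 [NS]: N:empty,E:wait,S:car8-GO,W:wait | queues: N=0 E=4 S=0 W=3
Step 2 [NS]: N:empty,E:wait,S:empty,W:wait | queues: N=0 E=4 S=0 W=3
Step 3 [NS]: N:empty,E:wait,S:empty,W:wait | queues: N=0 E=4 S=0 W=3
Step 4 [EW]: N:wait,E:car1-GO,S:wait,W:car2-GO | queues: N=0 E=3 S=0 W=2
Step 5 [EW]: N:wait,E:car4-GO,S:wait,W:car3-GO | queues: N=0 E=2 S=0 W=1
Step 6 [NS]: N:empty,E:wait,S:empty,W:wait | queues: N=0 E=2 S=0 W=1
Step 7 [NS]: N:empty,E:wait,S:empty,W:wait | queues: N=0 E=2 S=0 W=1
Step 8 [NS]: N:empty,E:wait,S:empty,W:wait | queues: N=0 E=2 S=0 W=1
Cars crossed by step 8: 5

Answer: 5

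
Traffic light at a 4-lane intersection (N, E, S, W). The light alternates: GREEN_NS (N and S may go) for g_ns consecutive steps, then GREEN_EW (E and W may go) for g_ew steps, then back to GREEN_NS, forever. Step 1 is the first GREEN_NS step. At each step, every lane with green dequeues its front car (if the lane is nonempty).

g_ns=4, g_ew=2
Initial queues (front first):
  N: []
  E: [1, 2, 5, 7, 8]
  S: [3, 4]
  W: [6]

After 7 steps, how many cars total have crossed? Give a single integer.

Step 1 [NS]: N:empty,E:wait,S:car3-GO,W:wait | queues: N=0 E=5 S=1 W=1
Step 2 [NS]: N:empty,E:wait,S:car4-GO,W:wait | queues: N=0 E=5 S=0 W=1
Step 3 [NS]: N:empty,E:wait,S:empty,W:wait | queues: N=0 E=5 S=0 W=1
Step 4 [NS]: N:empty,E:wait,S:empty,W:wait | queues: N=0 E=5 S=0 W=1
Step 5 [EW]: N:wait,E:car1-GO,S:wait,W:car6-GO | queues: N=0 E=4 S=0 W=0
Step 6 [EW]: N:wait,E:car2-GO,S:wait,W:empty | queues: N=0 E=3 S=0 W=0
Step 7 [NS]: N:empty,E:wait,S:empty,W:wait | queues: N=0 E=3 S=0 W=0
Cars crossed by step 7: 5

Answer: 5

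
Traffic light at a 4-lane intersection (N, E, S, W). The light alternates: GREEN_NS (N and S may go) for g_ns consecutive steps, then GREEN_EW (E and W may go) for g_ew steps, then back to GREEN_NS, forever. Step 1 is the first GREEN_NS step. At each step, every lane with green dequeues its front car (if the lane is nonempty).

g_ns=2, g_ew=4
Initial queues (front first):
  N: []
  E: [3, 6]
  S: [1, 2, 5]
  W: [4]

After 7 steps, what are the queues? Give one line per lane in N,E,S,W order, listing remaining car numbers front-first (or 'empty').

Step 1 [NS]: N:empty,E:wait,S:car1-GO,W:wait | queues: N=0 E=2 S=2 W=1
Step 2 [NS]: N:empty,E:wait,S:car2-GO,W:wait | queues: N=0 E=2 S=1 W=1
Step 3 [EW]: N:wait,E:car3-GO,S:wait,W:car4-GO | queues: N=0 E=1 S=1 W=0
Step 4 [EW]: N:wait,E:car6-GO,S:wait,W:empty | queues: N=0 E=0 S=1 W=0
Step 5 [EW]: N:wait,E:empty,S:wait,W:empty | queues: N=0 E=0 S=1 W=0
Step 6 [EW]: N:wait,E:empty,S:wait,W:empty | queues: N=0 E=0 S=1 W=0
Step 7 [NS]: N:empty,E:wait,S:car5-GO,W:wait | queues: N=0 E=0 S=0 W=0

N: empty
E: empty
S: empty
W: empty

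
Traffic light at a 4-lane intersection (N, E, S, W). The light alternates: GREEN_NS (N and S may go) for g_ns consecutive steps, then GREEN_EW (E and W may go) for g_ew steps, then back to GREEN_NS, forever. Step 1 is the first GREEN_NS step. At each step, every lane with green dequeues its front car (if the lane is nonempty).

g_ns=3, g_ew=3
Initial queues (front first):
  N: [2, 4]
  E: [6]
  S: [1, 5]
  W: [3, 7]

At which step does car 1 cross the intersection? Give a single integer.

Step 1 [NS]: N:car2-GO,E:wait,S:car1-GO,W:wait | queues: N=1 E=1 S=1 W=2
Step 2 [NS]: N:car4-GO,E:wait,S:car5-GO,W:wait | queues: N=0 E=1 S=0 W=2
Step 3 [NS]: N:empty,E:wait,S:empty,W:wait | queues: N=0 E=1 S=0 W=2
Step 4 [EW]: N:wait,E:car6-GO,S:wait,W:car3-GO | queues: N=0 E=0 S=0 W=1
Step 5 [EW]: N:wait,E:empty,S:wait,W:car7-GO | queues: N=0 E=0 S=0 W=0
Car 1 crosses at step 1

1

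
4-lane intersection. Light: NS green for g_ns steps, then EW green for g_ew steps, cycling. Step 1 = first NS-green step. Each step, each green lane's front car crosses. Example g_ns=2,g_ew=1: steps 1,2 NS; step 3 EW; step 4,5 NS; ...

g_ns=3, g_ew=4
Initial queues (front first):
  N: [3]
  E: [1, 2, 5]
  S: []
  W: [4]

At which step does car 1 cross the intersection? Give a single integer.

Step 1 [NS]: N:car3-GO,E:wait,S:empty,W:wait | queues: N=0 E=3 S=0 W=1
Step 2 [NS]: N:empty,E:wait,S:empty,W:wait | queues: N=0 E=3 S=0 W=1
Step 3 [NS]: N:empty,E:wait,S:empty,W:wait | queues: N=0 E=3 S=0 W=1
Step 4 [EW]: N:wait,E:car1-GO,S:wait,W:car4-GO | queues: N=0 E=2 S=0 W=0
Step 5 [EW]: N:wait,E:car2-GO,S:wait,W:empty | queues: N=0 E=1 S=0 W=0
Step 6 [EW]: N:wait,E:car5-GO,S:wait,W:empty | queues: N=0 E=0 S=0 W=0
Car 1 crosses at step 4

4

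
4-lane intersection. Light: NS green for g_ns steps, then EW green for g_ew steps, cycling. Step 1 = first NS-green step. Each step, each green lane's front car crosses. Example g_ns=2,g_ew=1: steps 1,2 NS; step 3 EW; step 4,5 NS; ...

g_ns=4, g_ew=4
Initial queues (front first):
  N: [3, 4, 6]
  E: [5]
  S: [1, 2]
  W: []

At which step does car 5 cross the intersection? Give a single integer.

Step 1 [NS]: N:car3-GO,E:wait,S:car1-GO,W:wait | queues: N=2 E=1 S=1 W=0
Step 2 [NS]: N:car4-GO,E:wait,S:car2-GO,W:wait | queues: N=1 E=1 S=0 W=0
Step 3 [NS]: N:car6-GO,E:wait,S:empty,W:wait | queues: N=0 E=1 S=0 W=0
Step 4 [NS]: N:empty,E:wait,S:empty,W:wait | queues: N=0 E=1 S=0 W=0
Step 5 [EW]: N:wait,E:car5-GO,S:wait,W:empty | queues: N=0 E=0 S=0 W=0
Car 5 crosses at step 5

5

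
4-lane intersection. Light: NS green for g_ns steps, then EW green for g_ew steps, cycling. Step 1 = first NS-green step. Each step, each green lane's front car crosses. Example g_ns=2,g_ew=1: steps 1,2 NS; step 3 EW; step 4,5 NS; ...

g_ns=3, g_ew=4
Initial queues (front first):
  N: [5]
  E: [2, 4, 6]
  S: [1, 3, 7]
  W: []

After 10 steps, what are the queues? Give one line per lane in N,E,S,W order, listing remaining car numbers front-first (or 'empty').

Step 1 [NS]: N:car5-GO,E:wait,S:car1-GO,W:wait | queues: N=0 E=3 S=2 W=0
Step 2 [NS]: N:empty,E:wait,S:car3-GO,W:wait | queues: N=0 E=3 S=1 W=0
Step 3 [NS]: N:empty,E:wait,S:car7-GO,W:wait | queues: N=0 E=3 S=0 W=0
Step 4 [EW]: N:wait,E:car2-GO,S:wait,W:empty | queues: N=0 E=2 S=0 W=0
Step 5 [EW]: N:wait,E:car4-GO,S:wait,W:empty | queues: N=0 E=1 S=0 W=0
Step 6 [EW]: N:wait,E:car6-GO,S:wait,W:empty | queues: N=0 E=0 S=0 W=0

N: empty
E: empty
S: empty
W: empty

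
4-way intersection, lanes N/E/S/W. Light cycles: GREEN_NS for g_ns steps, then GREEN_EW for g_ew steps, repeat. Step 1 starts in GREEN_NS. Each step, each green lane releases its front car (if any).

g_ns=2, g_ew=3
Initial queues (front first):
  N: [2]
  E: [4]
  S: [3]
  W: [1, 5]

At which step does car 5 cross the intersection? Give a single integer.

Step 1 [NS]: N:car2-GO,E:wait,S:car3-GO,W:wait | queues: N=0 E=1 S=0 W=2
Step 2 [NS]: N:empty,E:wait,S:empty,W:wait | queues: N=0 E=1 S=0 W=2
Step 3 [EW]: N:wait,E:car4-GO,S:wait,W:car1-GO | queues: N=0 E=0 S=0 W=1
Step 4 [EW]: N:wait,E:empty,S:wait,W:car5-GO | queues: N=0 E=0 S=0 W=0
Car 5 crosses at step 4

4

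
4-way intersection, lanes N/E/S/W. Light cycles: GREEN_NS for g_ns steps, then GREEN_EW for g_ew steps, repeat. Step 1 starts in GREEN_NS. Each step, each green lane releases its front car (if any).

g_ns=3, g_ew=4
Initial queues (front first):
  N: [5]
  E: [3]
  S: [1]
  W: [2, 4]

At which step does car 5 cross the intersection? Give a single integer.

Step 1 [NS]: N:car5-GO,E:wait,S:car1-GO,W:wait | queues: N=0 E=1 S=0 W=2
Step 2 [NS]: N:empty,E:wait,S:empty,W:wait | queues: N=0 E=1 S=0 W=2
Step 3 [NS]: N:empty,E:wait,S:empty,W:wait | queues: N=0 E=1 S=0 W=2
Step 4 [EW]: N:wait,E:car3-GO,S:wait,W:car2-GO | queues: N=0 E=0 S=0 W=1
Step 5 [EW]: N:wait,E:empty,S:wait,W:car4-GO | queues: N=0 E=0 S=0 W=0
Car 5 crosses at step 1

1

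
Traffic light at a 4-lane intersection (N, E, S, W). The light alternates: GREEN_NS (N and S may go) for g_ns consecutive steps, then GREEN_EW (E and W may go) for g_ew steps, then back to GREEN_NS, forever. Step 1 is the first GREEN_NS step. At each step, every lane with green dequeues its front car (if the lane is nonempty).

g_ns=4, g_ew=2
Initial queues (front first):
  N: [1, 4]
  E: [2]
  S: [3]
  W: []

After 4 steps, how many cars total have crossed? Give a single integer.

Answer: 3

Derivation:
Step 1 [NS]: N:car1-GO,E:wait,S:car3-GO,W:wait | queues: N=1 E=1 S=0 W=0
Step 2 [NS]: N:car4-GO,E:wait,S:empty,W:wait | queues: N=0 E=1 S=0 W=0
Step 3 [NS]: N:empty,E:wait,S:empty,W:wait | queues: N=0 E=1 S=0 W=0
Step 4 [NS]: N:empty,E:wait,S:empty,W:wait | queues: N=0 E=1 S=0 W=0
Cars crossed by step 4: 3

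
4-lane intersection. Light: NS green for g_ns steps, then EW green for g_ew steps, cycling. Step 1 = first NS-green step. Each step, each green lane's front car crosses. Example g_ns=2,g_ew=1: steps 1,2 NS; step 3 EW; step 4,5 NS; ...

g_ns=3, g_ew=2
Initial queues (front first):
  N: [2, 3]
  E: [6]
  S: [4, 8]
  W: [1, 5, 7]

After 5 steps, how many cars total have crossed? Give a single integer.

Answer: 7

Derivation:
Step 1 [NS]: N:car2-GO,E:wait,S:car4-GO,W:wait | queues: N=1 E=1 S=1 W=3
Step 2 [NS]: N:car3-GO,E:wait,S:car8-GO,W:wait | queues: N=0 E=1 S=0 W=3
Step 3 [NS]: N:empty,E:wait,S:empty,W:wait | queues: N=0 E=1 S=0 W=3
Step 4 [EW]: N:wait,E:car6-GO,S:wait,W:car1-GO | queues: N=0 E=0 S=0 W=2
Step 5 [EW]: N:wait,E:empty,S:wait,W:car5-GO | queues: N=0 E=0 S=0 W=1
Cars crossed by step 5: 7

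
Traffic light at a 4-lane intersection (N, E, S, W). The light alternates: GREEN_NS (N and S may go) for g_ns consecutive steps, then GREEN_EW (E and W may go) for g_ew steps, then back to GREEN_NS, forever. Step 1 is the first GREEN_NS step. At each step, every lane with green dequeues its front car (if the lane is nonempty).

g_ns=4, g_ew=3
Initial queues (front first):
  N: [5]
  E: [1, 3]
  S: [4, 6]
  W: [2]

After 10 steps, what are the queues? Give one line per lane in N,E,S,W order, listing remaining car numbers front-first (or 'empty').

Step 1 [NS]: N:car5-GO,E:wait,S:car4-GO,W:wait | queues: N=0 E=2 S=1 W=1
Step 2 [NS]: N:empty,E:wait,S:car6-GO,W:wait | queues: N=0 E=2 S=0 W=1
Step 3 [NS]: N:empty,E:wait,S:empty,W:wait | queues: N=0 E=2 S=0 W=1
Step 4 [NS]: N:empty,E:wait,S:empty,W:wait | queues: N=0 E=2 S=0 W=1
Step 5 [EW]: N:wait,E:car1-GO,S:wait,W:car2-GO | queues: N=0 E=1 S=0 W=0
Step 6 [EW]: N:wait,E:car3-GO,S:wait,W:empty | queues: N=0 E=0 S=0 W=0

N: empty
E: empty
S: empty
W: empty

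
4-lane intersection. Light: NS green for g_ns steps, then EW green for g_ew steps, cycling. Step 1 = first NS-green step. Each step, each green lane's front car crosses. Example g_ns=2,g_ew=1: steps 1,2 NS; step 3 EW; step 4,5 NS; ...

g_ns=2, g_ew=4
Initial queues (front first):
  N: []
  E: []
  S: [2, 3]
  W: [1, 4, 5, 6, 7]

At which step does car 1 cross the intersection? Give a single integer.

Step 1 [NS]: N:empty,E:wait,S:car2-GO,W:wait | queues: N=0 E=0 S=1 W=5
Step 2 [NS]: N:empty,E:wait,S:car3-GO,W:wait | queues: N=0 E=0 S=0 W=5
Step 3 [EW]: N:wait,E:empty,S:wait,W:car1-GO | queues: N=0 E=0 S=0 W=4
Step 4 [EW]: N:wait,E:empty,S:wait,W:car4-GO | queues: N=0 E=0 S=0 W=3
Step 5 [EW]: N:wait,E:empty,S:wait,W:car5-GO | queues: N=0 E=0 S=0 W=2
Step 6 [EW]: N:wait,E:empty,S:wait,W:car6-GO | queues: N=0 E=0 S=0 W=1
Step 7 [NS]: N:empty,E:wait,S:empty,W:wait | queues: N=0 E=0 S=0 W=1
Step 8 [NS]: N:empty,E:wait,S:empty,W:wait | queues: N=0 E=0 S=0 W=1
Step 9 [EW]: N:wait,E:empty,S:wait,W:car7-GO | queues: N=0 E=0 S=0 W=0
Car 1 crosses at step 3

3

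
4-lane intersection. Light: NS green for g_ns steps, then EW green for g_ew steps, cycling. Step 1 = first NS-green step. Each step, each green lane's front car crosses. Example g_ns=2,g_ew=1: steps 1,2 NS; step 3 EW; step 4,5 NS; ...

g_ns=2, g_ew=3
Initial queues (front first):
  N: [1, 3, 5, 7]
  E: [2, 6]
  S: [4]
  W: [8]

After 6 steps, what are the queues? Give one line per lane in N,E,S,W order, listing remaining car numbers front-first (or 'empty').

Step 1 [NS]: N:car1-GO,E:wait,S:car4-GO,W:wait | queues: N=3 E=2 S=0 W=1
Step 2 [NS]: N:car3-GO,E:wait,S:empty,W:wait | queues: N=2 E=2 S=0 W=1
Step 3 [EW]: N:wait,E:car2-GO,S:wait,W:car8-GO | queues: N=2 E=1 S=0 W=0
Step 4 [EW]: N:wait,E:car6-GO,S:wait,W:empty | queues: N=2 E=0 S=0 W=0
Step 5 [EW]: N:wait,E:empty,S:wait,W:empty | queues: N=2 E=0 S=0 W=0
Step 6 [NS]: N:car5-GO,E:wait,S:empty,W:wait | queues: N=1 E=0 S=0 W=0

N: 7
E: empty
S: empty
W: empty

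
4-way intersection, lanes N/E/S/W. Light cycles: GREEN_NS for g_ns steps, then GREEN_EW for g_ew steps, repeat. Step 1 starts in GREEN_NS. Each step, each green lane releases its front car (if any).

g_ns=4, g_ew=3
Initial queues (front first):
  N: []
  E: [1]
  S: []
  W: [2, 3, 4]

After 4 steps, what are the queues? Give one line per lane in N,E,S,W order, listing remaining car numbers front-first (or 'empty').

Step 1 [NS]: N:empty,E:wait,S:empty,W:wait | queues: N=0 E=1 S=0 W=3
Step 2 [NS]: N:empty,E:wait,S:empty,W:wait | queues: N=0 E=1 S=0 W=3
Step 3 [NS]: N:empty,E:wait,S:empty,W:wait | queues: N=0 E=1 S=0 W=3
Step 4 [NS]: N:empty,E:wait,S:empty,W:wait | queues: N=0 E=1 S=0 W=3

N: empty
E: 1
S: empty
W: 2 3 4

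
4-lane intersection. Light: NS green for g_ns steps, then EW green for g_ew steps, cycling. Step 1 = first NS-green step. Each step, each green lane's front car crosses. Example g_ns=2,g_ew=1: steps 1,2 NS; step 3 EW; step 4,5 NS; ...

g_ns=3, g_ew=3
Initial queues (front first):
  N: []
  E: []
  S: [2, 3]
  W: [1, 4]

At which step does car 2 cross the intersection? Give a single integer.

Step 1 [NS]: N:empty,E:wait,S:car2-GO,W:wait | queues: N=0 E=0 S=1 W=2
Step 2 [NS]: N:empty,E:wait,S:car3-GO,W:wait | queues: N=0 E=0 S=0 W=2
Step 3 [NS]: N:empty,E:wait,S:empty,W:wait | queues: N=0 E=0 S=0 W=2
Step 4 [EW]: N:wait,E:empty,S:wait,W:car1-GO | queues: N=0 E=0 S=0 W=1
Step 5 [EW]: N:wait,E:empty,S:wait,W:car4-GO | queues: N=0 E=0 S=0 W=0
Car 2 crosses at step 1

1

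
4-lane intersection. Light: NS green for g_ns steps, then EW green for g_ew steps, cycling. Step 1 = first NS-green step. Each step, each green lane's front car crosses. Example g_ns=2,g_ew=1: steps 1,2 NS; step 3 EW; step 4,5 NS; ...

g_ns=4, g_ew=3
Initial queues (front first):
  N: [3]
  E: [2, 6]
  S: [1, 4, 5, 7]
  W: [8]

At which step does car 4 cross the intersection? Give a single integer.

Step 1 [NS]: N:car3-GO,E:wait,S:car1-GO,W:wait | queues: N=0 E=2 S=3 W=1
Step 2 [NS]: N:empty,E:wait,S:car4-GO,W:wait | queues: N=0 E=2 S=2 W=1
Step 3 [NS]: N:empty,E:wait,S:car5-GO,W:wait | queues: N=0 E=2 S=1 W=1
Step 4 [NS]: N:empty,E:wait,S:car7-GO,W:wait | queues: N=0 E=2 S=0 W=1
Step 5 [EW]: N:wait,E:car2-GO,S:wait,W:car8-GO | queues: N=0 E=1 S=0 W=0
Step 6 [EW]: N:wait,E:car6-GO,S:wait,W:empty | queues: N=0 E=0 S=0 W=0
Car 4 crosses at step 2

2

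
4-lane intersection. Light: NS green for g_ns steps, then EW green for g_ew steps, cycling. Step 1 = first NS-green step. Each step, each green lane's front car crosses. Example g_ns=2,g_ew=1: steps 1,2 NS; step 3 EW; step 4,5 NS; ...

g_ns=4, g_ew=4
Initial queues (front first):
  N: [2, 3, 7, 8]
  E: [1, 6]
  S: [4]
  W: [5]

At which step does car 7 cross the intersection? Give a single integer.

Step 1 [NS]: N:car2-GO,E:wait,S:car4-GO,W:wait | queues: N=3 E=2 S=0 W=1
Step 2 [NS]: N:car3-GO,E:wait,S:empty,W:wait | queues: N=2 E=2 S=0 W=1
Step 3 [NS]: N:car7-GO,E:wait,S:empty,W:wait | queues: N=1 E=2 S=0 W=1
Step 4 [NS]: N:car8-GO,E:wait,S:empty,W:wait | queues: N=0 E=2 S=0 W=1
Step 5 [EW]: N:wait,E:car1-GO,S:wait,W:car5-GO | queues: N=0 E=1 S=0 W=0
Step 6 [EW]: N:wait,E:car6-GO,S:wait,W:empty | queues: N=0 E=0 S=0 W=0
Car 7 crosses at step 3

3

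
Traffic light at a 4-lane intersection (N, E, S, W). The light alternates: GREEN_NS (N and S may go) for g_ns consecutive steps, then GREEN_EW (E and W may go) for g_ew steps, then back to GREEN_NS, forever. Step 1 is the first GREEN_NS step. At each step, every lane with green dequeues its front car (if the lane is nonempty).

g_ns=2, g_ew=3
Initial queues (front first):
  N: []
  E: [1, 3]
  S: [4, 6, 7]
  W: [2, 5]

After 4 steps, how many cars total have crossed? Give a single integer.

Step 1 [NS]: N:empty,E:wait,S:car4-GO,W:wait | queues: N=0 E=2 S=2 W=2
Step 2 [NS]: N:empty,E:wait,S:car6-GO,W:wait | queues: N=0 E=2 S=1 W=2
Step 3 [EW]: N:wait,E:car1-GO,S:wait,W:car2-GO | queues: N=0 E=1 S=1 W=1
Step 4 [EW]: N:wait,E:car3-GO,S:wait,W:car5-GO | queues: N=0 E=0 S=1 W=0
Cars crossed by step 4: 6

Answer: 6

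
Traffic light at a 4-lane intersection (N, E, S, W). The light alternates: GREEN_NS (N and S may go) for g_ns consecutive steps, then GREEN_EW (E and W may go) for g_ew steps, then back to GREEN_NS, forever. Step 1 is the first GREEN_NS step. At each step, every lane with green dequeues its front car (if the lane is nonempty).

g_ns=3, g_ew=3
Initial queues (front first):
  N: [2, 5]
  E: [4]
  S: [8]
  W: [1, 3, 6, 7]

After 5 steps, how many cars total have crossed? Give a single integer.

Step 1 [NS]: N:car2-GO,E:wait,S:car8-GO,W:wait | queues: N=1 E=1 S=0 W=4
Step 2 [NS]: N:car5-GO,E:wait,S:empty,W:wait | queues: N=0 E=1 S=0 W=4
Step 3 [NS]: N:empty,E:wait,S:empty,W:wait | queues: N=0 E=1 S=0 W=4
Step 4 [EW]: N:wait,E:car4-GO,S:wait,W:car1-GO | queues: N=0 E=0 S=0 W=3
Step 5 [EW]: N:wait,E:empty,S:wait,W:car3-GO | queues: N=0 E=0 S=0 W=2
Cars crossed by step 5: 6

Answer: 6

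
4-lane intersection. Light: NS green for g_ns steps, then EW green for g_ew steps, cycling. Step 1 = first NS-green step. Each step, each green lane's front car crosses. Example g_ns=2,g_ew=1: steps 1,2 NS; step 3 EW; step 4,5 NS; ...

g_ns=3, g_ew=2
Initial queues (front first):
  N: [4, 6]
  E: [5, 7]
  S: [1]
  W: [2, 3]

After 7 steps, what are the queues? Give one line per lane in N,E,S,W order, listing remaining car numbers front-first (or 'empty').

Step 1 [NS]: N:car4-GO,E:wait,S:car1-GO,W:wait | queues: N=1 E=2 S=0 W=2
Step 2 [NS]: N:car6-GO,E:wait,S:empty,W:wait | queues: N=0 E=2 S=0 W=2
Step 3 [NS]: N:empty,E:wait,S:empty,W:wait | queues: N=0 E=2 S=0 W=2
Step 4 [EW]: N:wait,E:car5-GO,S:wait,W:car2-GO | queues: N=0 E=1 S=0 W=1
Step 5 [EW]: N:wait,E:car7-GO,S:wait,W:car3-GO | queues: N=0 E=0 S=0 W=0

N: empty
E: empty
S: empty
W: empty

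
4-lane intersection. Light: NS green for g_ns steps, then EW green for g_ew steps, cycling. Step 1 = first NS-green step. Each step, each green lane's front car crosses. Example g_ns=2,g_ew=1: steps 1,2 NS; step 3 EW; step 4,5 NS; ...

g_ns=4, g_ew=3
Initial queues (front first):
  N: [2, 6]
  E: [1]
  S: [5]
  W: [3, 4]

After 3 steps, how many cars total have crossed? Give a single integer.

Answer: 3

Derivation:
Step 1 [NS]: N:car2-GO,E:wait,S:car5-GO,W:wait | queues: N=1 E=1 S=0 W=2
Step 2 [NS]: N:car6-GO,E:wait,S:empty,W:wait | queues: N=0 E=1 S=0 W=2
Step 3 [NS]: N:empty,E:wait,S:empty,W:wait | queues: N=0 E=1 S=0 W=2
Cars crossed by step 3: 3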